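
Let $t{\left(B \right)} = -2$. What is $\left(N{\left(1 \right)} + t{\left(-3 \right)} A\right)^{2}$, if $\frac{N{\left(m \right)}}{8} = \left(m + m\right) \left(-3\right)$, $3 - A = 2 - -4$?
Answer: $1764$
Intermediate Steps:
$A = -3$ ($A = 3 - \left(2 - -4\right) = 3 - \left(2 + 4\right) = 3 - 6 = -3$)
$N{\left(m \right)} = - 48 m$ ($N{\left(m \right)} = 8 \left(m + m\right) \left(-3\right) = 8 \cdot 2 m \left(-3\right) = 8 \left(- 6 m\right) = - 48 m$)
$\left(N{\left(1 \right)} + t{\left(-3 \right)} A\right)^{2} = \left(\left(-48\right) 1 - -6\right)^{2} = \left(-48 + 6\right)^{2} = \left(-42\right)^{2} = 1764$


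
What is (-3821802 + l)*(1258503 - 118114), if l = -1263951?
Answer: -5799736777917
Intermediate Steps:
(-3821802 + l)*(1258503 - 118114) = (-3821802 - 1263951)*(1258503 - 118114) = -5085753*1140389 = -5799736777917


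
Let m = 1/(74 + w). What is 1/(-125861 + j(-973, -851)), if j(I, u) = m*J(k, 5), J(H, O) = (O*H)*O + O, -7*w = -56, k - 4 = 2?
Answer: -82/10320447 ≈ -7.9454e-6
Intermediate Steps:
k = 6 (k = 4 + 2 = 6)
w = 8 (w = -⅐*(-56) = 8)
J(H, O) = O + H*O² (J(H, O) = (H*O)*O + O = H*O² + O = O + H*O²)
m = 1/82 (m = 1/(74 + 8) = 1/82 ≈ 0.012195)
j(I, u) = 155/82 (j(I, u) = (5*(1 + 6*5))/82 = (5*(1 + 30))/82 = (5*31)/82 = (1/82)*155 = 155/82)
1/(-125861 + j(-973, -851)) = 1/(-125861 + 155/82) = 1/(-10320447/82) = -82/10320447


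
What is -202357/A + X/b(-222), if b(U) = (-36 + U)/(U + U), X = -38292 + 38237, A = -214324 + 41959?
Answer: -692824199/7411695 ≈ -93.477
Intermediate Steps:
A = -172365
X = -55
b(U) = (-36 + U)/(2*U) (b(U) = (-36 + U)/((2*U)) = (-36 + U)*(1/(2*U)) = (-36 + U)/(2*U))
-202357/A + X/b(-222) = -202357/(-172365) - 55*(-444/(-36 - 222)) = -202357*(-1/172365) - 55/((½)*(-1/222)*(-258)) = 202357/172365 - 55/43/74 = 202357/172365 - 55*74/43 = 202357/172365 - 4070/43 = -692824199/7411695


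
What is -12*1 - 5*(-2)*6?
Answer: 48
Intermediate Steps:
-12*1 - 5*(-2)*6 = -12 + 10*6 = -12 + 60 = 48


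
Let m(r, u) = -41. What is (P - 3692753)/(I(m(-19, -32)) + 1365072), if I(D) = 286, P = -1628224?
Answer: -5320977/1365358 ≈ -3.8971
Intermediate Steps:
(P - 3692753)/(I(m(-19, -32)) + 1365072) = (-1628224 - 3692753)/(286 + 1365072) = -5320977/1365358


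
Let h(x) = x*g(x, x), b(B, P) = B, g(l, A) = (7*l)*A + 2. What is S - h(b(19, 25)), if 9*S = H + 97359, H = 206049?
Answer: -14339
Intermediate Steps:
g(l, A) = 2 + 7*A*l (g(l, A) = 7*A*l + 2 = 2 + 7*A*l)
S = 33712 (S = (206049 + 97359)/9 = (1/9)*303408 = 33712)
h(x) = x*(2 + 7*x**2) (h(x) = x*(2 + 7*x*x) = x*(2 + 7*x**2))
S - h(b(19, 25)) = 33712 - 19*(2 + 7*19**2) = 33712 - 19*(2 + 7*361) = 33712 - 19*(2 + 2527) = 33712 - 19*2529 = 33712 - 1*48051 = 33712 - 48051 = -14339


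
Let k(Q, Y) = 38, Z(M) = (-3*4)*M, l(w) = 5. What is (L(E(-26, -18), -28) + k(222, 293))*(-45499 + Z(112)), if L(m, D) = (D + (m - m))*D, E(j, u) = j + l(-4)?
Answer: -38504946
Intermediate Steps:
Z(M) = -12*M
E(j, u) = 5 + j (E(j, u) = j + 5 = 5 + j)
L(m, D) = D² (L(m, D) = (D + 0)*D = D*D = D²)
(L(E(-26, -18), -28) + k(222, 293))*(-45499 + Z(112)) = ((-28)² + 38)*(-45499 - 12*112) = (784 + 38)*(-45499 - 1344) = 822*(-46843) = -38504946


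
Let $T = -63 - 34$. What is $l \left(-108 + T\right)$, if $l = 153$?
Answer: $-31365$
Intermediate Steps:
$T = -97$ ($T = -63 - 34 = -97$)
$l \left(-108 + T\right) = 153 \left(-108 - 97\right) = 153 \left(-205\right) = -31365$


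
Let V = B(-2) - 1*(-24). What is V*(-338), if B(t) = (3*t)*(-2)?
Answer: -12168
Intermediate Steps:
B(t) = -6*t
V = 36 (V = -6*(-2) - 1*(-24) = 12 + 24 = 36)
V*(-338) = 36*(-338) = -12168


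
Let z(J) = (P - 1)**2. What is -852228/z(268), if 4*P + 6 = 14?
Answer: -852228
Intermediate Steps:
P = 2 (P = -3/2 + (1/4)*14 = -3/2 + 7/2 = 2)
z(J) = 1 (z(J) = (2 - 1)**2 = 1**2 = 1)
-852228/z(268) = -852228/1 = -852228*1 = -852228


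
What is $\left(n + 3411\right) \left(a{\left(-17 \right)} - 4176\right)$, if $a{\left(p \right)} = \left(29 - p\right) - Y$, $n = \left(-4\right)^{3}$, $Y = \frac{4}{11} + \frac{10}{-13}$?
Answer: $- \frac{1976510604}{143} \approx -1.3822 \cdot 10^{7}$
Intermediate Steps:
$Y = - \frac{58}{143}$ ($Y = 4 \cdot \frac{1}{11} + 10 \left(- \frac{1}{13}\right) = \frac{4}{11} - \frac{10}{13} = - \frac{58}{143} \approx -0.40559$)
$n = -64$
$a{\left(p \right)} = \frac{4205}{143} - p$ ($a{\left(p \right)} = \left(29 - p\right) - - \frac{58}{143} = \left(29 - p\right) + \frac{58}{143} = \frac{4205}{143} - p$)
$\left(n + 3411\right) \left(a{\left(-17 \right)} - 4176\right) = \left(-64 + 3411\right) \left(\left(\frac{4205}{143} - -17\right) - 4176\right) = 3347 \left(\left(\frac{4205}{143} + 17\right) - 4176\right) = 3347 \left(\frac{6636}{143} - 4176\right) = 3347 \left(- \frac{590532}{143}\right) = - \frac{1976510604}{143}$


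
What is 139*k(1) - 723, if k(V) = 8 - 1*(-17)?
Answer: 2752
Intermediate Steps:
k(V) = 25 (k(V) = 8 + 17 = 25)
139*k(1) - 723 = 139*25 - 723 = 3475 - 723 = 2752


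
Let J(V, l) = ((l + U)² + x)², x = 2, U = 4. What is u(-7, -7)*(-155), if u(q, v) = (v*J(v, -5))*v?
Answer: -68355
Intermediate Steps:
J(V, l) = (2 + (4 + l)²)² (J(V, l) = ((l + 4)² + 2)² = ((4 + l)² + 2)² = (2 + (4 + l)²)²)
u(q, v) = 9*v² (u(q, v) = (v*(2 + (4 - 5)²)²)*v = (v*(2 + (-1)²)²)*v = (v*(2 + 1)²)*v = (v*3²)*v = (v*9)*v = (9*v)*v = 9*v²)
u(-7, -7)*(-155) = (9*(-7)²)*(-155) = (9*49)*(-155) = 441*(-155) = -68355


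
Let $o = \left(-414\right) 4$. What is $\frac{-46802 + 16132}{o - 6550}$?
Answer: $\frac{15335}{4103} \approx 3.7375$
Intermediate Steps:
$o = -1656$
$\frac{-46802 + 16132}{o - 6550} = \frac{-46802 + 16132}{-1656 - 6550} = - \frac{30670}{-8206} = \left(-30670\right) \left(- \frac{1}{8206}\right) = \frac{15335}{4103}$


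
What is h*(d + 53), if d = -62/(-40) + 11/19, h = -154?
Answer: -1613073/190 ≈ -8489.9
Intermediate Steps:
d = 809/380 (d = -62*(-1/40) + 11*(1/19) = 31/20 + 11/19 = 809/380 ≈ 2.1289)
h*(d + 53) = -154*(809/380 + 53) = -154*20949/380 = -1613073/190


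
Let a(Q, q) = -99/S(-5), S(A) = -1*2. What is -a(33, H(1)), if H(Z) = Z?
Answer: -99/2 ≈ -49.500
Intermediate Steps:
S(A) = -2
a(Q, q) = 99/2 (a(Q, q) = -99/(-2) = -99*(-½) = 99/2)
-a(33, H(1)) = -1*99/2 = -99/2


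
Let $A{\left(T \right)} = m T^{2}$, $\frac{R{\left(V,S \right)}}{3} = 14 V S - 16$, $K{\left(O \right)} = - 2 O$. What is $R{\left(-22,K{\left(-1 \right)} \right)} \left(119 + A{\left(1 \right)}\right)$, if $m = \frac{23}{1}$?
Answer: $-269232$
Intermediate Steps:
$m = 23$ ($m = 23 \cdot 1 = 23$)
$R{\left(V,S \right)} = -48 + 42 S V$ ($R{\left(V,S \right)} = 3 \left(14 V S - 16\right) = 3 \left(14 S V - 16\right) = 3 \left(-16 + 14 S V\right) = -48 + 42 S V$)
$A{\left(T \right)} = 23 T^{2}$
$R{\left(-22,K{\left(-1 \right)} \right)} \left(119 + A{\left(1 \right)}\right) = \left(-48 + 42 \left(\left(-2\right) \left(-1\right)\right) \left(-22\right)\right) \left(119 + 23 \cdot 1^{2}\right) = \left(-48 + 42 \cdot 2 \left(-22\right)\right) \left(119 + 23 \cdot 1\right) = \left(-48 - 1848\right) \left(119 + 23\right) = \left(-1896\right) 142 = -269232$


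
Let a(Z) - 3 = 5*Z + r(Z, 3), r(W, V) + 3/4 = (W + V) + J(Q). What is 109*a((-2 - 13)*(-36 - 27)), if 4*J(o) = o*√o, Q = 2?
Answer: 2474409/4 + 109*√2/2 ≈ 6.1868e+5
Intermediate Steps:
J(o) = o^(3/2)/4 (J(o) = (o*√o)/4 = o^(3/2)/4)
r(W, V) = -¾ + V + W + √2/2 (r(W, V) = -¾ + ((W + V) + 2^(3/2)/4) = -¾ + ((V + W) + (2*√2)/4) = -¾ + ((V + W) + √2/2) = -¾ + (V + W + √2/2) = -¾ + V + W + √2/2)
a(Z) = 21/4 + √2/2 + 6*Z (a(Z) = 3 + (5*Z + (-¾ + 3 + Z + √2/2)) = 3 + (5*Z + (9/4 + Z + √2/2)) = 3 + (9/4 + √2/2 + 6*Z) = 21/4 + √2/2 + 6*Z)
109*a((-2 - 13)*(-36 - 27)) = 109*(21/4 + √2/2 + 6*((-2 - 13)*(-36 - 27))) = 109*(21/4 + √2/2 + 6*(-15*(-63))) = 109*(21/4 + √2/2 + 6*945) = 109*(21/4 + √2/2 + 5670) = 109*(22701/4 + √2/2) = 2474409/4 + 109*√2/2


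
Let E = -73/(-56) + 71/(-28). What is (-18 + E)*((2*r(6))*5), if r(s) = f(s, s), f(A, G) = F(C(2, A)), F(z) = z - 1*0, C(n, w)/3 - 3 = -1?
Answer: -16155/14 ≈ -1153.9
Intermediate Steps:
C(n, w) = 6 (C(n, w) = 9 + 3*(-1) = 9 - 3 = 6)
E = -69/56 (E = -73*(-1/56) + 71*(-1/28) = 73/56 - 71/28 = -69/56 ≈ -1.2321)
F(z) = z (F(z) = z + 0 = z)
f(A, G) = 6
r(s) = 6
(-18 + E)*((2*r(6))*5) = (-18 - 69/56)*((2*6)*5) = -3231*5/14 = -1077/56*60 = -16155/14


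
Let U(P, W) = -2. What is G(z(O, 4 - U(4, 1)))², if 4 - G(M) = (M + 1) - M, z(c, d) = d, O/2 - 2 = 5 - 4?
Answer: 9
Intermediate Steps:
O = 6 (O = 4 + 2*(5 - 4) = 4 + 2*1 = 4 + 2 = 6)
G(M) = 3 (G(M) = 4 - ((M + 1) - M) = 4 - ((1 + M) - M) = 4 - 1*1 = 4 - 1 = 3)
G(z(O, 4 - U(4, 1)))² = 3² = 9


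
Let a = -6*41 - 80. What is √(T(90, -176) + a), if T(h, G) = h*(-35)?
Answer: 2*I*√869 ≈ 58.958*I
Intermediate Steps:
a = -326 (a = -246 - 80 = -326)
T(h, G) = -35*h
√(T(90, -176) + a) = √(-35*90 - 326) = √(-3150 - 326) = √(-3476) = 2*I*√869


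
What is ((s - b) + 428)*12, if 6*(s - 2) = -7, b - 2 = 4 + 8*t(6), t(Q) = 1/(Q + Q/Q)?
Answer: 35422/7 ≈ 5060.3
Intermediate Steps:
t(Q) = 1/(1 + Q) (t(Q) = 1/(Q + 1) = 1/(1 + Q))
b = 50/7 (b = 2 + (4 + 8/(1 + 6)) = 2 + (4 + 8/7) = 2 + 36/7 = 50/7 ≈ 7.1429)
s = ⅚ (s = 2 + (⅙)*(-7) = 2 - 7/6 = ⅚ ≈ 0.83333)
((s - b) + 428)*12 = ((⅚ - 1*50/7) + 428)*12 = ((⅚ - 50/7) + 428)*12 = (-265/42 + 428)*12 = (17711/42)*12 = 35422/7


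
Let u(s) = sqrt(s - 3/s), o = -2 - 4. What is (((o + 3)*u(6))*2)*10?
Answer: -30*sqrt(22) ≈ -140.71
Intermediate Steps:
o = -6
(((o + 3)*u(6))*2)*10 = (((-6 + 3)*sqrt(6 - 3/6))*2)*10 = (-3*sqrt(6 - 3*1/6)*2)*10 = (-3*sqrt(6 - 1/2)*2)*10 = (-3*sqrt(22)/2*2)*10 = -3*sqrt(22)*10 = -30*sqrt(22)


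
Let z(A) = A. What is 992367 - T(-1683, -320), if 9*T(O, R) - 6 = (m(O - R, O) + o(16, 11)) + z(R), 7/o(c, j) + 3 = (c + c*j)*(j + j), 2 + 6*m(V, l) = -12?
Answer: 5385766457/5427 ≈ 9.9240e+5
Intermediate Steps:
m(V, l) = -7/3 (m(V, l) = -⅓ + (⅙)*(-12) = -⅓ - 2 = -7/3)
o(c, j) = 7/(-3 + 2*j*(c + c*j)) (o(c, j) = 7/(-3 + (c + c*j)*(j + j)) = 7/(-3 + (c + c*j)*(2*j)) = 7/(-3 + 2*j*(c + c*j)))
T(O, R) = 2212/5427 + R/9 (T(O, R) = ⅔ + ((-7/3 + 7/(-3 + 2*16*11 + 2*16*11²)) + R)/9 = ⅔ + ((-7/3 + 7/(-3 + 352 + 2*16*121)) + R)/9 = ⅔ + ((-7/3 + 7/(-3 + 352 + 3872)) + R)/9 = ⅔ + ((-7/3 + 7/4221) + R)/9 = ⅔ + ((-7/3 + 7*(1/4221)) + R)/9 = ⅔ + ((-7/3 + 1/603) + R)/9 = ⅔ + (-1406/603 + R)/9 = ⅔ + (-1406/5427 + R/9) = 2212/5427 + R/9)
992367 - T(-1683, -320) = 992367 - (2212/5427 + (⅑)*(-320)) = 992367 - (2212/5427 - 320/9) = 992367 - 1*(-190748/5427) = 992367 + 190748/5427 = 5385766457/5427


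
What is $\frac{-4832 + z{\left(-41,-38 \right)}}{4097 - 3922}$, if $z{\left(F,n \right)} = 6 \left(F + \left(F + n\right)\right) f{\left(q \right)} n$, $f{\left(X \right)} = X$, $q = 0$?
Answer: $- \frac{4832}{175} \approx -27.611$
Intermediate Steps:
$z{\left(F,n \right)} = 0$ ($z{\left(F,n \right)} = 6 \left(F + \left(F + n\right)\right) 0 n = 6 \left(n + 2 F\right) 0 n = \left(6 n + 12 F\right) 0 n = 0 n = 0$)
$\frac{-4832 + z{\left(-41,-38 \right)}}{4097 - 3922} = \frac{-4832 + 0}{4097 - 3922} = - \frac{4832}{175}$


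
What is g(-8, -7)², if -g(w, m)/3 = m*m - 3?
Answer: 19044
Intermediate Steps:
g(w, m) = 9 - 3*m² (g(w, m) = -3*(m*m - 3) = -3*(m² - 3) = -3*(-3 + m²) = 9 - 3*m²)
g(-8, -7)² = (9 - 3*(-7)²)² = (9 - 3*49)² = (9 - 147)² = (-138)² = 19044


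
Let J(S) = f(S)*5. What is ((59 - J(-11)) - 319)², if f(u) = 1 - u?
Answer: 102400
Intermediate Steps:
J(S) = 5 - 5*S (J(S) = (1 - S)*5 = 5 - 5*S)
((59 - J(-11)) - 319)² = ((59 - (5 - 5*(-11))) - 319)² = ((59 - (5 + 55)) - 319)² = ((59 - 1*60) - 319)² = ((59 - 60) - 319)² = (-1 - 319)² = (-320)² = 102400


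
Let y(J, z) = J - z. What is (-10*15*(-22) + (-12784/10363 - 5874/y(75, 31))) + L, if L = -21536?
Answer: -380751825/20726 ≈ -18371.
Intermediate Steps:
(-10*15*(-22) + (-12784/10363 - 5874/y(75, 31))) + L = (-10*15*(-22) + (-12784/10363 - 5874/(75 - 1*31))) - 21536 = (-150*(-22) + (-12784*1/10363 - 5874/(75 - 31))) - 21536 = (3300 + (-12784/10363 - 5874/44)) - 21536 = (3300 + (-12784/10363 - 5874*1/44)) - 21536 = (3300 + (-12784/10363 - 267/2)) - 21536 = (3300 - 2792489/20726) - 21536 = 65603311/20726 - 21536 = -380751825/20726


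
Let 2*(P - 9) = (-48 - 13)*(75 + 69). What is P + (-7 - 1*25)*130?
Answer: -8543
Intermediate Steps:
P = -4383 (P = 9 + ((-48 - 13)*(75 + 69))/2 = 9 + (-61*144)/2 = 9 + (½)*(-8784) = 9 - 4392 = -4383)
P + (-7 - 1*25)*130 = -4383 + (-7 - 1*25)*130 = -4383 + (-7 - 25)*130 = -4383 - 32*130 = -4383 - 4160 = -8543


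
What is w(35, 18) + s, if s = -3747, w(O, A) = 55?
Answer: -3692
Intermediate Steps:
w(35, 18) + s = 55 - 3747 = -3692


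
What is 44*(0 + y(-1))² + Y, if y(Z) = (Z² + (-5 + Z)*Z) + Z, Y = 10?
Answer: 1594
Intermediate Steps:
y(Z) = Z + Z² + Z*(-5 + Z) (y(Z) = (Z² + Z*(-5 + Z)) + Z = Z + Z² + Z*(-5 + Z))
44*(0 + y(-1))² + Y = 44*(0 + 2*(-1)*(-2 - 1))² + 10 = 44*(0 + 2*(-1)*(-3))² + 10 = 44*(0 + 6)² + 10 = 44*6² + 10 = 44*36 + 10 = 1584 + 10 = 1594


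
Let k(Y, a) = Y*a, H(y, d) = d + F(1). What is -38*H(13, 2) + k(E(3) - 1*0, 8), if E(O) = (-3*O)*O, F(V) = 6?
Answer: -520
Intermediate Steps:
E(O) = -3*O**2
H(y, d) = 6 + d (H(y, d) = d + 6 = 6 + d)
-38*H(13, 2) + k(E(3) - 1*0, 8) = -38*(6 + 2) + (-3*3**2 - 1*0)*8 = -38*8 + (-3*9 + 0)*8 = -304 + (-27 + 0)*8 = -304 - 27*8 = -304 - 216 = -520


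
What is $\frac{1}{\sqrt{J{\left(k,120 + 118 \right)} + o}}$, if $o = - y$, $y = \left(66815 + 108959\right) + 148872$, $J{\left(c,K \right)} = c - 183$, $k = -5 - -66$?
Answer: $- \frac{i \sqrt{20298}}{81192} \approx - 0.0017547 i$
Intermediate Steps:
$k = 61$ ($k = -5 + 66 = 61$)
$J{\left(c,K \right)} = -183 + c$
$y = 324646$ ($y = 175774 + 148872 = 324646$)
$o = -324646$ ($o = \left(-1\right) 324646 = -324646$)
$\frac{1}{\sqrt{J{\left(k,120 + 118 \right)} + o}} = \frac{1}{\sqrt{\left(-183 + 61\right) - 324646}} = \frac{1}{\sqrt{-122 - 324646}} = \frac{1}{\sqrt{-324768}} = \frac{1}{4 i \sqrt{20298}} = - \frac{i \sqrt{20298}}{81192}$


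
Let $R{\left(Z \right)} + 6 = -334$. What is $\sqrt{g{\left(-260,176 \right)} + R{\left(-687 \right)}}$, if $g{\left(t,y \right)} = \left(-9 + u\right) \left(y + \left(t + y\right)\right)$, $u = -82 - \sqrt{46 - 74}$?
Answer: $2 \sqrt{-2178 - 46 i \sqrt{7}} \approx 2.6068 - 93.375 i$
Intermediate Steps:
$R{\left(Z \right)} = -340$ ($R{\left(Z \right)} = -6 - 334 = -340$)
$u = -82 - 2 i \sqrt{7}$ ($u = -82 - \sqrt{-28} = -82 - 2 i \sqrt{7} \approx -82.0 - 5.2915 i$)
$g{\left(t,y \right)} = \left(-91 - 2 i \sqrt{7}\right) \left(t + 2 y\right)$ ($g{\left(t,y \right)} = \left(-9 - \left(82 + 2 i \sqrt{7}\right)\right) \left(y + \left(t + y\right)\right) = \left(-91 - 2 i \sqrt{7}\right) \left(t + 2 y\right)$)
$\sqrt{g{\left(-260,176 \right)} + R{\left(-687 \right)}} = \sqrt{\left(\left(-182\right) 176 - -23660 - 4 i 176 \sqrt{7} - 2 i \left(-260\right) \sqrt{7}\right) - 340} = \sqrt{\left(-32032 + 23660 - 704 i \sqrt{7} + 520 i \sqrt{7}\right) - 340} = \sqrt{\left(-8372 - 184 i \sqrt{7}\right) - 340} = \sqrt{-8712 - 184 i \sqrt{7}}$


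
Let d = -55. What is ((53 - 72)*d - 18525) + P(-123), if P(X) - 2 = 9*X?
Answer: -18585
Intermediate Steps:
P(X) = 2 + 9*X
((53 - 72)*d - 18525) + P(-123) = ((53 - 72)*(-55) - 18525) + (2 + 9*(-123)) = (-19*(-55) - 18525) + (2 - 1107) = (1045 - 18525) - 1105 = -17480 - 1105 = -18585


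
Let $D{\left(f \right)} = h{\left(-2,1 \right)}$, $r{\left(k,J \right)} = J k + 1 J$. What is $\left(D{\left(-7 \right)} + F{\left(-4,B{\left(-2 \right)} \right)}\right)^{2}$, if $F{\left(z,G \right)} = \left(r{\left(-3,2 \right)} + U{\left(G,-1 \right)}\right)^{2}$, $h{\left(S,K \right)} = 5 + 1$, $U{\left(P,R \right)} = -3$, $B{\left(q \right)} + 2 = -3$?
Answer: $3025$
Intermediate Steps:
$B{\left(q \right)} = -5$ ($B{\left(q \right)} = -2 - 3 = -5$)
$r{\left(k,J \right)} = J + J k$ ($r{\left(k,J \right)} = J k + J = J + J k$)
$h{\left(S,K \right)} = 6$
$F{\left(z,G \right)} = 49$ ($F{\left(z,G \right)} = \left(2 \left(1 - 3\right) - 3\right)^{2} = \left(2 \left(-2\right) - 3\right)^{2} = \left(-4 - 3\right)^{2} = \left(-7\right)^{2} = 49$)
$D{\left(f \right)} = 6$
$\left(D{\left(-7 \right)} + F{\left(-4,B{\left(-2 \right)} \right)}\right)^{2} = \left(6 + 49\right)^{2} = 55^{2} = 3025$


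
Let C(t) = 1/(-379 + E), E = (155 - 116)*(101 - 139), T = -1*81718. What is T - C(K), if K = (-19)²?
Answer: -152077197/1861 ≈ -81718.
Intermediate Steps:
T = -81718
E = -1482 (E = 39*(-38) = -1482)
K = 361
C(t) = -1/1861 (C(t) = 1/(-379 - 1482) = 1/(-1861) = -1/1861)
T - C(K) = -81718 - 1*(-1/1861) = -81718 + 1/1861 = -152077197/1861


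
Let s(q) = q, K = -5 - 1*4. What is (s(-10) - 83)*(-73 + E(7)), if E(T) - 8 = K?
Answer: 6882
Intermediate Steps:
K = -9 (K = -5 - 4 = -9)
E(T) = -1 (E(T) = 8 - 9 = -1)
(s(-10) - 83)*(-73 + E(7)) = (-10 - 83)*(-73 - 1) = -93*(-74) = 6882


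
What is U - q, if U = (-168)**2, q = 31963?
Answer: -3739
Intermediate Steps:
U = 28224
U - q = 28224 - 1*31963 = 28224 - 31963 = -3739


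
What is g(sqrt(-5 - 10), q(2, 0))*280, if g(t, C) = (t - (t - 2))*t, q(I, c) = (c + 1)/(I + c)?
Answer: 560*I*sqrt(15) ≈ 2168.9*I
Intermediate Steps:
q(I, c) = (1 + c)/(I + c)
g(t, C) = 2*t (g(t, C) = (t - (-2 + t))*t = (t + (2 - t))*t = 2*t)
g(sqrt(-5 - 10), q(2, 0))*280 = (2*sqrt(-5 - 10))*280 = (2*sqrt(-15))*280 = (2*(I*sqrt(15)))*280 = (2*I*sqrt(15))*280 = 560*I*sqrt(15)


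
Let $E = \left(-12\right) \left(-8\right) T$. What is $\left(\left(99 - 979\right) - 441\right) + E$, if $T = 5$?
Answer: $-841$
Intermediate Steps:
$E = 480$ ($E = \left(-12\right) \left(-8\right) 5 = 96 \cdot 5 = 480$)
$\left(\left(99 - 979\right) - 441\right) + E = \left(\left(99 - 979\right) - 441\right) + 480 = \left(-880 - 441\right) + 480 = -1321 + 480 = -841$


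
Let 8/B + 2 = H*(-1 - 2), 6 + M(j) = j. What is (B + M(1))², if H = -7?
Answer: 7569/361 ≈ 20.967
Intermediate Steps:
M(j) = -6 + j
B = 8/19 (B = 8/(-2 - 7*(-1 - 2)) = 8/(-2 - 7*(-3)) = 8/(-2 + 21) = 8/19 ≈ 0.42105)
(B + M(1))² = (8/19 + (-6 + 1))² = (8/19 - 5)² = (-87/19)² = 7569/361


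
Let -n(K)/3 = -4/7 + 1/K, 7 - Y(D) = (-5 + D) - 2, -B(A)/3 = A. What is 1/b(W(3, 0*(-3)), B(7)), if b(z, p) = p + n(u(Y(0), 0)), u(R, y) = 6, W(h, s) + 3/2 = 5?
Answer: -14/277 ≈ -0.050542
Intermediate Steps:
W(h, s) = 7/2 (W(h, s) = -3/2 + 5 = 7/2)
B(A) = -3*A
Y(D) = 14 - D (Y(D) = 7 - ((-5 + D) - 2) = 7 - (-7 + D) = 7 + (7 - D) = 14 - D)
n(K) = 12/7 - 3/K (n(K) = -3*(-4/7 + 1/K) = 12/7 - 3/K)
b(z, p) = 17/14 + p (b(z, p) = p + (12/7 - 3/6) = p + (12/7 - 3*1/6) = p + (12/7 - 1/2) = p + 17/14 = 17/14 + p)
1/b(W(3, 0*(-3)), B(7)) = 1/(17/14 - 3*7) = 1/(17/14 - 21) = 1/(-277/14) = -14/277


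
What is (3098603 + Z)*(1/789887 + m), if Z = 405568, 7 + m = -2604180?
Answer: -7208126902166596428/789887 ≈ -9.1255e+12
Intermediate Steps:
m = -2604187 (m = -7 - 2604180 = -2604187)
(3098603 + Z)*(1/789887 + m) = (3098603 + 405568)*(1/789887 - 2604187) = 3504171*(1/789887 - 2604187) = 3504171*(-2057013456868/789887) = -7208126902166596428/789887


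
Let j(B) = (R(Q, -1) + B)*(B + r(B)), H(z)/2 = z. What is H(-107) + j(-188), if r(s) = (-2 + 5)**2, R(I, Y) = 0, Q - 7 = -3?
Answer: 33438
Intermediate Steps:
Q = 4 (Q = 7 - 3 = 4)
H(z) = 2*z
r(s) = 9 (r(s) = 3**2 = 9)
j(B) = B*(9 + B) (j(B) = (0 + B)*(B + 9) = B*(9 + B))
H(-107) + j(-188) = 2*(-107) - 188*(9 - 188) = -214 - 188*(-179) = -214 + 33652 = 33438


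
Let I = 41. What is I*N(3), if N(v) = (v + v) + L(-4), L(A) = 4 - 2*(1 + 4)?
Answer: 0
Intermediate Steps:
L(A) = -6 (L(A) = 4 - 2*5 = 4 - 10 = -6)
N(v) = -6 + 2*v (N(v) = (v + v) - 6 = 2*v - 6 = -6 + 2*v)
I*N(3) = 41*(-6 + 2*3) = 41*(-6 + 6) = 41*0 = 0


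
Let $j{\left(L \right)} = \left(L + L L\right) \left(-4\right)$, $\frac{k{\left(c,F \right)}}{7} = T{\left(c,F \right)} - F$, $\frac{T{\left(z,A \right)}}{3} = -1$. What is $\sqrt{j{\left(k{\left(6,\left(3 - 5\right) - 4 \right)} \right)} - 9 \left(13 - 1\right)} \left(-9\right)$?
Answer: $- 18 i \sqrt{489} \approx - 398.04 i$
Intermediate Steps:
$T{\left(z,A \right)} = -3$ ($T{\left(z,A \right)} = 3 \left(-1\right) = -3$)
$k{\left(c,F \right)} = -21 - 7 F$ ($k{\left(c,F \right)} = 7 \left(-3 - F\right) = -21 - 7 F$)
$j{\left(L \right)} = - 4 L - 4 L^{2}$ ($j{\left(L \right)} = \left(L + L^{2}\right) \left(-4\right) = - 4 L - 4 L^{2}$)
$\sqrt{j{\left(k{\left(6,\left(3 - 5\right) - 4 \right)} \right)} - 9 \left(13 - 1\right)} \left(-9\right) = \sqrt{- 4 \left(-21 - 7 \left(\left(3 - 5\right) - 4\right)\right) \left(1 - \left(21 + 7 \left(\left(3 - 5\right) - 4\right)\right)\right) - 9 \left(13 - 1\right)} \left(-9\right) = \sqrt{- 4 \left(-21 - 7 \left(-2 - 4\right)\right) \left(1 - \left(21 + 7 \left(-2 - 4\right)\right)\right) - 108} \left(-9\right) = \sqrt{- 4 \left(-21 - -42\right) \left(1 - -21\right) - 108} \left(-9\right) = \sqrt{- 4 \left(-21 + 42\right) \left(1 + \left(-21 + 42\right)\right) - 108} \left(-9\right) = \sqrt{\left(-4\right) 21 \left(1 + 21\right) - 108} \left(-9\right) = \sqrt{\left(-4\right) 21 \cdot 22 - 108} \left(-9\right) = \sqrt{-1848 - 108} \left(-9\right) = \sqrt{-1956} \left(-9\right) = 2 i \sqrt{489} \left(-9\right) = - 18 i \sqrt{489}$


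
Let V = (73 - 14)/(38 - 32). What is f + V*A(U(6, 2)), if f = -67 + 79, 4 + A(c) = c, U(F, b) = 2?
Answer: -23/3 ≈ -7.6667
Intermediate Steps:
A(c) = -4 + c
V = 59/6 ≈ 9.8333
f = 12
f + V*A(U(6, 2)) = 12 + 59*(-4 + 2)/6 = 12 + (59/6)*(-2) = 12 - 59/3 = -23/3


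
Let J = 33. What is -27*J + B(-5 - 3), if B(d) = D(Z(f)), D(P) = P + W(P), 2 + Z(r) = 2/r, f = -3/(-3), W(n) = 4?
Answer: -887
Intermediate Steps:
f = 1 (f = -3*(-1/3) = 1)
Z(r) = -2 + 2/r
D(P) = 4 + P (D(P) = P + 4 = 4 + P)
B(d) = 4 (B(d) = 4 + (-2 + 2/1) = 4 + (-2 + 2*1) = 4 + (-2 + 2) = 4 + 0 = 4)
-27*J + B(-5 - 3) = -27*33 + 4 = -891 + 4 = -887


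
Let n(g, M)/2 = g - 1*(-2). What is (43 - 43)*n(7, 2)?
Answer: 0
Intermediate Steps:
n(g, M) = 4 + 2*g (n(g, M) = 2*(g - 1*(-2)) = 2*(g + 2) = 2*(2 + g) = 4 + 2*g)
(43 - 43)*n(7, 2) = (43 - 43)*(4 + 2*7) = 0*(4 + 14) = 0*18 = 0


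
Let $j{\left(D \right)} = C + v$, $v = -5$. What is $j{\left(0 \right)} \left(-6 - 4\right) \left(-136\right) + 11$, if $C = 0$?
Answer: $-6789$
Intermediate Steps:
$j{\left(D \right)} = -5$ ($j{\left(D \right)} = 0 - 5 = -5$)
$j{\left(0 \right)} \left(-6 - 4\right) \left(-136\right) + 11 = - 5 \left(-6 - 4\right) \left(-136\right) + 11 = \left(-5\right) \left(-10\right) \left(-136\right) + 11 = 50 \left(-136\right) + 11 = -6800 + 11 = -6789$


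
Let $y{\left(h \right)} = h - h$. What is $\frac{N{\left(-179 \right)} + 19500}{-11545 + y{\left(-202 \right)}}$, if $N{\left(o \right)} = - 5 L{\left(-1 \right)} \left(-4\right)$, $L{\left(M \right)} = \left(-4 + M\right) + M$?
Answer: $- \frac{3876}{2309} \approx -1.6786$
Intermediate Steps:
$L{\left(M \right)} = -4 + 2 M$
$y{\left(h \right)} = 0$
$N{\left(o \right)} = -120$ ($N{\left(o \right)} = - 5 \left(-4 + 2 \left(-1\right)\right) \left(-4\right) = - 5 \left(-4 - 2\right) \left(-4\right) = \left(-5\right) \left(-6\right) \left(-4\right) = 30 \left(-4\right) = -120$)
$\frac{N{\left(-179 \right)} + 19500}{-11545 + y{\left(-202 \right)}} = \frac{-120 + 19500}{-11545 + 0} = \frac{19380}{-11545} = 19380 \left(- \frac{1}{11545}\right) = - \frac{3876}{2309}$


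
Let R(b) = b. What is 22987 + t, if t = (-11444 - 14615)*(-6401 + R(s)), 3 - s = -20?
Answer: 166227289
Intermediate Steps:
s = 23 (s = 3 - 1*(-20) = 3 + 20 = 23)
t = 166204302 (t = (-11444 - 14615)*(-6401 + 23) = -26059*(-6378) = 166204302)
22987 + t = 22987 + 166204302 = 166227289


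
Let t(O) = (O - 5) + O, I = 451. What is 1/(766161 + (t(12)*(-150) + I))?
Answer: 1/763762 ≈ 1.3093e-6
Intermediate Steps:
t(O) = -5 + 2*O (t(O) = (-5 + O) + O = -5 + 2*O)
1/(766161 + (t(12)*(-150) + I)) = 1/(766161 + ((-5 + 2*12)*(-150) + 451)) = 1/(766161 + ((-5 + 24)*(-150) + 451)) = 1/(766161 + (19*(-150) + 451)) = 1/(766161 + (-2850 + 451)) = 1/(766161 - 2399) = 1/763762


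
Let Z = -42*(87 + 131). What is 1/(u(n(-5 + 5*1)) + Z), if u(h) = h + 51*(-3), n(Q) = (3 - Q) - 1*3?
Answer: -1/9309 ≈ -0.00010742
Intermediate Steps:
Z = -9156 (Z = -42*218 = -9156)
n(Q) = -Q (n(Q) = (3 - Q) - 3 = -Q)
u(h) = -153 + h (u(h) = h - 153 = -153 + h)
1/(u(n(-5 + 5*1)) + Z) = 1/((-153 - (-5 + 5*1)) - 9156) = 1/((-153 - (-5 + 5)) - 9156) = 1/((-153 - 1*0) - 9156) = 1/((-153 + 0) - 9156) = 1/(-153 - 9156) = 1/(-9309) = -1/9309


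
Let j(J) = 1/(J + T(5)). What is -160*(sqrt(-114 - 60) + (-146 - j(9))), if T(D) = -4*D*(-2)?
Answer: 1144800/49 - 160*I*sqrt(174) ≈ 23363.0 - 2110.5*I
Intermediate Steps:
T(D) = 8*D
j(J) = 1/(40 + J) (j(J) = 1/(J + 8*5) = 1/(J + 40) = 1/(40 + J))
-160*(sqrt(-114 - 60) + (-146 - j(9))) = -160*(sqrt(-114 - 60) + (-146 - 1/(40 + 9))) = -160*(sqrt(-174) + (-146 - 1/49)) = -160*(I*sqrt(174) + (-146 - 1*1/49)) = -160*(I*sqrt(174) + (-146 - 1/49)) = -160*(I*sqrt(174) - 7155/49) = -160*(-7155/49 + I*sqrt(174)) = 1144800/49 - 160*I*sqrt(174)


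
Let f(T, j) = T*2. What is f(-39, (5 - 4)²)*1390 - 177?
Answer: -108597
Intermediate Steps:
f(T, j) = 2*T
f(-39, (5 - 4)²)*1390 - 177 = (2*(-39))*1390 - 177 = -78*1390 - 177 = -108420 - 177 = -108597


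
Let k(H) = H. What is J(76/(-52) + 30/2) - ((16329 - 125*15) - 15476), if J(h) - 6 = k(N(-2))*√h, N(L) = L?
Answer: 1028 - 8*√143/13 ≈ 1020.6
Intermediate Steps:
J(h) = 6 - 2*√h
J(76/(-52) + 30/2) - ((16329 - 125*15) - 15476) = (6 - 2*√(76/(-52) + 30/2)) - ((16329 - 125*15) - 15476) = (6 - 2*√(76*(-1/52) + 30*(½))) - ((16329 - 1875) - 15476) = (6 - 2*√(-19/13 + 15)) - (14454 - 15476) = (6 - 8*√143/13) - 1*(-1022) = (6 - 8*√143/13) + 1022 = 1028 - 8*√143/13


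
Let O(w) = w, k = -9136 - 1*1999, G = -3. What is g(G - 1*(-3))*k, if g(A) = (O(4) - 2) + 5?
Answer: -77945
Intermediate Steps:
k = -11135 (k = -9136 - 1999 = -11135)
g(A) = 7 (g(A) = (4 - 2) + 5 = 2 + 5 = 7)
g(G - 1*(-3))*k = 7*(-11135) = -77945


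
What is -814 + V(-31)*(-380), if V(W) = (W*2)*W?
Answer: -731174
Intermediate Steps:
V(W) = 2*W² (V(W) = (2*W)*W = 2*W²)
-814 + V(-31)*(-380) = -814 + (2*(-31)²)*(-380) = -814 + (2*961)*(-380) = -814 + 1922*(-380) = -814 - 730360 = -731174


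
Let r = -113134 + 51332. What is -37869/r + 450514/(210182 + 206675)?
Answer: 3356047997/1981738178 ≈ 1.6935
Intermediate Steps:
r = -61802
-37869/r + 450514/(210182 + 206675) = -37869/(-61802) + 450514/(210182 + 206675) = -37869*(-1/61802) + 450514/416857 = 2913/4754 + 450514*(1/416857) = 2913/4754 + 450514/416857 = 3356047997/1981738178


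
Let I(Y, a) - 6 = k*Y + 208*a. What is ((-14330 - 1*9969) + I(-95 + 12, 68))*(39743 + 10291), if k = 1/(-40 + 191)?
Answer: -76681207788/151 ≈ -5.0782e+8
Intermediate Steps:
k = 1/151 ≈ 0.0066225
I(Y, a) = 6 + 208*a + Y/151 (I(Y, a) = 6 + (Y/151 + 208*a) = 6 + (208*a + Y/151) = 6 + 208*a + Y/151)
((-14330 - 1*9969) + I(-95 + 12, 68))*(39743 + 10291) = ((-14330 - 1*9969) + (6 + 208*68 + (-95 + 12)/151))*(39743 + 10291) = ((-14330 - 9969) + (6 + 14144 + (1/151)*(-83)))*50034 = (-24299 + (6 + 14144 - 83/151))*50034 = (-24299 + 2136567/151)*50034 = -1532582/151*50034 = -76681207788/151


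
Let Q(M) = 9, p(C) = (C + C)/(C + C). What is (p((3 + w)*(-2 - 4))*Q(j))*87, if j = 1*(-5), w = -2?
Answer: 783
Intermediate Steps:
p(C) = 1 (p(C) = (2*C)/((2*C)) = (2*C)*(1/(2*C)) = 1)
j = -5
(p((3 + w)*(-2 - 4))*Q(j))*87 = (1*9)*87 = 9*87 = 783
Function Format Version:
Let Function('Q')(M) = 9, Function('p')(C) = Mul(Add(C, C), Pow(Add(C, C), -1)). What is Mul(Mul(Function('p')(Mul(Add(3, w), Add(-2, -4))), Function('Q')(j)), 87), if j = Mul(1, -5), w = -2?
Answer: 783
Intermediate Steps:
Function('p')(C) = 1 (Function('p')(C) = Mul(Mul(2, C), Pow(Mul(2, C), -1)) = Mul(Mul(2, C), Mul(Rational(1, 2), Pow(C, -1))) = 1)
j = -5
Mul(Mul(Function('p')(Mul(Add(3, w), Add(-2, -4))), Function('Q')(j)), 87) = Mul(Mul(1, 9), 87) = Mul(9, 87) = 783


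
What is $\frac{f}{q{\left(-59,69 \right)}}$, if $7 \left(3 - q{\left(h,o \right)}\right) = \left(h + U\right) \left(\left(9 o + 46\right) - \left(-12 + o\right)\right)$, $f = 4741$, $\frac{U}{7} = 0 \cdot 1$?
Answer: $\frac{33187}{36011} \approx 0.92158$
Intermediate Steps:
$U = 0$ ($U = 7 \cdot 0 \cdot 1 = 7 \cdot 0 = 0$)
$q{\left(h,o \right)} = 3 - \frac{h \left(58 + 8 o\right)}{7}$ ($q{\left(h,o \right)} = 3 - \frac{\left(h + 0\right) \left(\left(9 o + 46\right) - \left(-12 + o\right)\right)}{7} = 3 - \frac{h \left(\left(46 + 9 o\right) - \left(-12 + o\right)\right)}{7} = 3 - \frac{h \left(58 + 8 o\right)}{7}$)
$\frac{f}{q{\left(-59,69 \right)}} = \frac{4741}{3 - - \frac{3422}{7} - \left(- \frac{472}{7}\right) 69} = \frac{4741}{3 + \frac{3422}{7} + \frac{32568}{7}} = \frac{4741}{\frac{36011}{7}} = 4741 \cdot \frac{7}{36011} = \frac{33187}{36011}$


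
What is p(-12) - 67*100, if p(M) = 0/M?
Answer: -6700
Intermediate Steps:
p(M) = 0
p(-12) - 67*100 = 0 - 67*100 = 0 - 6700 = -6700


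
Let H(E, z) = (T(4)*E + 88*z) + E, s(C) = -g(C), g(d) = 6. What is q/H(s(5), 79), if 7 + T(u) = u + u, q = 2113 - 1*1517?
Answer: 149/1735 ≈ 0.085879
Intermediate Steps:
q = 596 (q = 2113 - 1517 = 596)
s(C) = -6 (s(C) = -1*6 = -6)
T(u) = -7 + 2*u (T(u) = -7 + (u + u) = -7 + 2*u)
H(E, z) = 2*E + 88*z (H(E, z) = ((-7 + 2*4)*E + 88*z) + E = ((-7 + 8)*E + 88*z) + E = (1*E + 88*z) + E = (E + 88*z) + E = 2*E + 88*z)
q/H(s(5), 79) = 596/(2*(-6) + 88*79) = 596/(-12 + 6952) = 596/6940 = 596*(1/6940) = 149/1735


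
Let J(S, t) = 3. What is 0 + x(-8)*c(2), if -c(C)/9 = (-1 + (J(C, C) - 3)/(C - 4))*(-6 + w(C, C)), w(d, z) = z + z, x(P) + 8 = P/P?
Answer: 126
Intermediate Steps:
x(P) = -7 (x(P) = -8 + P/P = -8 + 1 = -7)
w(d, z) = 2*z
c(C) = -54 + 18*C (c(C) = -9*(-1 + (3 - 3)/(C - 4))*(-6 + 2*C) = -9*(-1 + 0/(-4 + C))*(-6 + 2*C) = -9*(-1 + 0)*(-6 + 2*C) = -(-9)*(-6 + 2*C) = -9*(6 - 2*C) = -54 + 18*C)
0 + x(-8)*c(2) = 0 - 7*(-54 + 18*2) = 0 - 7*(-54 + 36) = 0 - 7*(-18) = 0 + 126 = 126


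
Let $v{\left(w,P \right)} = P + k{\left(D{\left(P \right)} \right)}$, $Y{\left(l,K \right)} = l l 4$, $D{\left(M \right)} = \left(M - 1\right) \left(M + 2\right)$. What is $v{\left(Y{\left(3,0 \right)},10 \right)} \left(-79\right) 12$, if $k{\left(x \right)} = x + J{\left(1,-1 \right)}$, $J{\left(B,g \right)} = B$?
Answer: $-112812$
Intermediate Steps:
$D{\left(M \right)} = \left(-1 + M\right) \left(2 + M\right)$
$Y{\left(l,K \right)} = 4 l^{2}$ ($Y{\left(l,K \right)} = l^{2} \cdot 4 = 4 l^{2}$)
$k{\left(x \right)} = 1 + x$ ($k{\left(x \right)} = x + 1 = 1 + x$)
$v{\left(w,P \right)} = -1 + P^{2} + 2 P$ ($v{\left(w,P \right)} = P + \left(1 + \left(-2 + P + P^{2}\right)\right) = P + \left(-1 + P + P^{2}\right) = -1 + P^{2} + 2 P$)
$v{\left(Y{\left(3,0 \right)},10 \right)} \left(-79\right) 12 = \left(-1 + 10^{2} + 2 \cdot 10\right) \left(-79\right) 12 = \left(-1 + 100 + 20\right) \left(-79\right) 12 = 119 \left(-79\right) 12 = \left(-9401\right) 12 = -112812$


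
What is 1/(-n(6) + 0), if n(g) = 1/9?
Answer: -9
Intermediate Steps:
n(g) = 1/9
1/(-n(6) + 0) = 1/(-1*1/9 + 0) = 1/(-1/9 + 0) = 1/(-1/9) = -9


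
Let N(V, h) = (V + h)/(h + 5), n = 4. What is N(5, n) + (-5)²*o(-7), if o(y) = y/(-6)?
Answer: 181/6 ≈ 30.167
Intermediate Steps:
o(y) = -y/6 (o(y) = y*(-⅙) = -y/6)
N(V, h) = (V + h)/(5 + h)
N(5, n) + (-5)²*o(-7) = (5 + 4)/(5 + 4) + (-5)²*(-⅙*(-7)) = 9/9 + 25*(7/6) = (⅑)*9 + 175/6 = 1 + 175/6 = 181/6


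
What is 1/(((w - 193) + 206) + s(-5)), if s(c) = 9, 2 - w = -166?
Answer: 1/190 ≈ 0.0052632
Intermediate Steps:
w = 168 (w = 2 - 1*(-166) = 2 + 166 = 168)
1/(((w - 193) + 206) + s(-5)) = 1/(((168 - 193) + 206) + 9) = 1/((-25 + 206) + 9) = 1/(181 + 9) = 1/190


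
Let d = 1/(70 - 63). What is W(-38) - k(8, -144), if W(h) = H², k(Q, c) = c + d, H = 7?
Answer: 1350/7 ≈ 192.86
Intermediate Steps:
d = ⅐ (d = 1/7 = ⅐ ≈ 0.14286)
k(Q, c) = ⅐ + c (k(Q, c) = c + ⅐ = ⅐ + c)
W(h) = 49 (W(h) = 7² = 49)
W(-38) - k(8, -144) = 49 - (⅐ - 144) = 49 - 1*(-1007/7) = 49 + 1007/7 = 1350/7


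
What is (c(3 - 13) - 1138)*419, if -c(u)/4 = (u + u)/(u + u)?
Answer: -478498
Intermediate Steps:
c(u) = -4 (c(u) = -4*(u + u)/(u + u) = -4*2*u/(2*u) = -4*2*u*1/(2*u) = -4*1 = -4)
(c(3 - 13) - 1138)*419 = (-4 - 1138)*419 = -1142*419 = -478498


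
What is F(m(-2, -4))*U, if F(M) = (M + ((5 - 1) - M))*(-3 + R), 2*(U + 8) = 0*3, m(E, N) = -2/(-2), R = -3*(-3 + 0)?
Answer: -192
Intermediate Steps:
R = 9 (R = -3*(-3) = 9)
m(E, N) = 1 (m(E, N) = -2*(-½) = 1)
U = -8 (U = -8 + (0*3)/2 = -8 + (½)*0 = -8 + 0 = -8)
F(M) = 24 (F(M) = (M + ((5 - 1) - M))*(-3 + 9) = (M + (4 - M))*6 = 4*6 = 24)
F(m(-2, -4))*U = 24*(-8) = -192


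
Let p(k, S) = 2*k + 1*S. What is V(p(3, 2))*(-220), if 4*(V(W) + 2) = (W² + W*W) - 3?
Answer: -6435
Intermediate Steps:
p(k, S) = S + 2*k (p(k, S) = 2*k + S = S + 2*k)
V(W) = -11/4 + W²/2 (V(W) = -2 + ((W² + W*W) - 3)/4 = -2 + ((W² + W²) - 3)/4 = -2 + (2*W² - 3)/4 = -2 + (-3 + 2*W²)/4 = -2 + (-¾ + W²/2) = -11/4 + W²/2)
V(p(3, 2))*(-220) = (-11/4 + (2 + 2*3)²/2)*(-220) = (-11/4 + (2 + 6)²/2)*(-220) = (-11/4 + (½)*8²)*(-220) = (-11/4 + (½)*64)*(-220) = (-11/4 + 32)*(-220) = (117/4)*(-220) = -6435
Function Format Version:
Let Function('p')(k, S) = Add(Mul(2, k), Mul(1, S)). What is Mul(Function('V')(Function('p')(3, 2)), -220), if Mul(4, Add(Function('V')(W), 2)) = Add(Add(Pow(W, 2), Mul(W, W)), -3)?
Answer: -6435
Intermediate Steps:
Function('p')(k, S) = Add(S, Mul(2, k)) (Function('p')(k, S) = Add(Mul(2, k), S) = Add(S, Mul(2, k)))
Function('V')(W) = Add(Rational(-11, 4), Mul(Rational(1, 2), Pow(W, 2))) (Function('V')(W) = Add(-2, Mul(Rational(1, 4), Add(Add(Pow(W, 2), Mul(W, W)), -3))) = Add(-2, Mul(Rational(1, 4), Add(Add(Pow(W, 2), Pow(W, 2)), -3))) = Add(-2, Mul(Rational(1, 4), Add(Mul(2, Pow(W, 2)), -3))) = Add(-2, Mul(Rational(1, 4), Add(-3, Mul(2, Pow(W, 2))))) = Add(-2, Add(Rational(-3, 4), Mul(Rational(1, 2), Pow(W, 2)))) = Add(Rational(-11, 4), Mul(Rational(1, 2), Pow(W, 2))))
Mul(Function('V')(Function('p')(3, 2)), -220) = Mul(Add(Rational(-11, 4), Mul(Rational(1, 2), Pow(Add(2, Mul(2, 3)), 2))), -220) = Mul(Add(Rational(-11, 4), Mul(Rational(1, 2), Pow(Add(2, 6), 2))), -220) = Mul(Add(Rational(-11, 4), Mul(Rational(1, 2), Pow(8, 2))), -220) = Mul(Add(Rational(-11, 4), Mul(Rational(1, 2), 64)), -220) = Mul(Add(Rational(-11, 4), 32), -220) = Mul(Rational(117, 4), -220) = -6435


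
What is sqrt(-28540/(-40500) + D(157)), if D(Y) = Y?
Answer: 2*sqrt(79838)/45 ≈ 12.558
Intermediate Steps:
sqrt(-28540/(-40500) + D(157)) = sqrt(-28540/(-40500) + 157) = sqrt(-28540*(-1/40500) + 157) = sqrt(1427/2025 + 157) = sqrt(319352/2025) = 2*sqrt(79838)/45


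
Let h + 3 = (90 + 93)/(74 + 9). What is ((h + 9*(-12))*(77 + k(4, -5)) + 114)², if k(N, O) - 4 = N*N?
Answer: 750732136704/6889 ≈ 1.0898e+8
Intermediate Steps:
h = -66/83 (h = -3 + (90 + 93)/(74 + 9) = -3 + 183/83 = -66/83 ≈ -0.79518)
k(N, O) = 4 + N² (k(N, O) = 4 + N*N = 4 + N²)
((h + 9*(-12))*(77 + k(4, -5)) + 114)² = ((-66/83 + 9*(-12))*(77 + (4 + 4²)) + 114)² = ((-66/83 - 108)*(77 + (4 + 16)) + 114)² = (-9030*(77 + 20)/83 + 114)² = (-9030/83*97 + 114)² = (-875910/83 + 114)² = (-866448/83)² = 750732136704/6889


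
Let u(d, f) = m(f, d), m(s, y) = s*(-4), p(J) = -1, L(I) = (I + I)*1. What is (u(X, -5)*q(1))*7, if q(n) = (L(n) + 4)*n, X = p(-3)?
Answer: 840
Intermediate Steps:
L(I) = 2*I (L(I) = (2*I)*1 = 2*I)
m(s, y) = -4*s
X = -1
q(n) = n*(4 + 2*n) (q(n) = (2*n + 4)*n = (4 + 2*n)*n = n*(4 + 2*n))
u(d, f) = -4*f
(u(X, -5)*q(1))*7 = ((-4*(-5))*(2*1*(2 + 1)))*7 = (20*(2*1*3))*7 = (20*6)*7 = 120*7 = 840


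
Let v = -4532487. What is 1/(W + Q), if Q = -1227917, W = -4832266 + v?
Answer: -1/10592670 ≈ -9.4405e-8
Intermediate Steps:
W = -9364753 (W = -4832266 - 4532487 = -9364753)
1/(W + Q) = 1/(-9364753 - 1227917) = 1/(-10592670) = -1/10592670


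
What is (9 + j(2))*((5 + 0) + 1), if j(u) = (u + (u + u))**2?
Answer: 270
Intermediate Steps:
j(u) = 9*u**2 (j(u) = (u + 2*u)**2 = (3*u)**2 = 9*u**2)
(9 + j(2))*((5 + 0) + 1) = (9 + 9*2**2)*((5 + 0) + 1) = (9 + 9*4)*(5 + 1) = (9 + 36)*6 = 45*6 = 270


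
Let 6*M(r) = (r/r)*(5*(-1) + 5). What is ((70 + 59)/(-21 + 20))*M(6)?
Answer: 0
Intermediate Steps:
M(r) = 0 (M(r) = ((r/r)*(5*(-1) + 5))/6 = (1*(-5 + 5))/6 = (1*0)/6 = (1/6)*0 = 0)
((70 + 59)/(-21 + 20))*M(6) = ((70 + 59)/(-21 + 20))*0 = (129/(-1))*0 = (129*(-1))*0 = -129*0 = 0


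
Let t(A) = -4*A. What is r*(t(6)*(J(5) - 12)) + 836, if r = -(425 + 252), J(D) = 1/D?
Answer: -954452/5 ≈ -1.9089e+5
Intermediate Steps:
r = -677 (r = -1*677 = -677)
r*(t(6)*(J(5) - 12)) + 836 = -677*(-4*6)*(1/5 - 12) + 836 = -(-16248)*(1/5 - 12) + 836 = -(-16248)*(-59)/5 + 836 = -677*1416/5 + 836 = -958632/5 + 836 = -954452/5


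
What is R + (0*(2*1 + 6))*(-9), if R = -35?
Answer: -35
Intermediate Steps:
R + (0*(2*1 + 6))*(-9) = -35 + (0*(2*1 + 6))*(-9) = -35 + (0*(2 + 6))*(-9) = -35 + (0*8)*(-9) = -35 + 0*(-9) = -35 + 0 = -35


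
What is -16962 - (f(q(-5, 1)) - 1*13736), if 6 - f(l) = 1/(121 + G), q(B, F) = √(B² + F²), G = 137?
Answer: -833855/258 ≈ -3232.0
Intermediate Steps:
f(l) = 1547/258 (f(l) = 6 - 1/(121 + 137) = 6 - 1/258 = 1547/258)
-16962 - (f(q(-5, 1)) - 1*13736) = -16962 - (1547/258 - 1*13736) = -16962 - (1547/258 - 13736) = -16962 - 1*(-3542341/258) = -16962 + 3542341/258 = -833855/258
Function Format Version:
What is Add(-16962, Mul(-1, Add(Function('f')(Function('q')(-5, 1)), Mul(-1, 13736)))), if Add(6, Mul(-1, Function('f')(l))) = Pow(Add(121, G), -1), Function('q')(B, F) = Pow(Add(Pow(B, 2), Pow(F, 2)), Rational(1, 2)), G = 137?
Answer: Rational(-833855, 258) ≈ -3232.0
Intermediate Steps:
Function('f')(l) = Rational(1547, 258) (Function('f')(l) = Add(6, Mul(-1, Pow(Add(121, 137), -1))) = Add(6, Mul(-1, Pow(258, -1))) = Add(6, Mul(-1, Rational(1, 258))) = Add(6, Rational(-1, 258)) = Rational(1547, 258))
Add(-16962, Mul(-1, Add(Function('f')(Function('q')(-5, 1)), Mul(-1, 13736)))) = Add(-16962, Mul(-1, Add(Rational(1547, 258), Mul(-1, 13736)))) = Add(-16962, Mul(-1, Add(Rational(1547, 258), -13736))) = Add(-16962, Mul(-1, Rational(-3542341, 258))) = Add(-16962, Rational(3542341, 258)) = Rational(-833855, 258)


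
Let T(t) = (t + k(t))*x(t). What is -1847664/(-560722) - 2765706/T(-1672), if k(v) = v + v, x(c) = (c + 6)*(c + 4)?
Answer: 2146329883453487/651320760322848 ≈ 3.2953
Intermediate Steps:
x(c) = (4 + c)*(6 + c) (x(c) = (6 + c)*(4 + c) = (4 + c)*(6 + c))
k(v) = 2*v
T(t) = 3*t*(24 + t² + 10*t) (T(t) = (t + 2*t)*(24 + t² + 10*t) = (3*t)*(24 + t² + 10*t) = 3*t*(24 + t² + 10*t))
-1847664/(-560722) - 2765706/T(-1672) = -1847664/(-560722) - 2765706*(-1/(5016*(24 + (-1672)² + 10*(-1672)))) = -1847664*(-1/560722) - 2765706*(-1/(5016*(24 + 2795584 - 16720))) = 923832/280361 - 2765706/(3*(-1672)*2778888) = 923832/280361 - 2765706/(-13938902208) = 923832/280361 - 2765706*(-1/13938902208) = 923832/280361 + 460951/2323150368 = 2146329883453487/651320760322848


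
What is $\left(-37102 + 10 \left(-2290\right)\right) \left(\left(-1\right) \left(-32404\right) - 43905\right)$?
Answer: $690083002$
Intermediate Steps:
$\left(-37102 + 10 \left(-2290\right)\right) \left(\left(-1\right) \left(-32404\right) - 43905\right) = \left(-37102 - 22900\right) \left(32404 - 43905\right) = \left(-60002\right) \left(-11501\right) = 690083002$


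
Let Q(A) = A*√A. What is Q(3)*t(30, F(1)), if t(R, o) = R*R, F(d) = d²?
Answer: 2700*√3 ≈ 4676.5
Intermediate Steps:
t(R, o) = R²
Q(A) = A^(3/2)
Q(3)*t(30, F(1)) = 3^(3/2)*30² = (3*√3)*900 = 2700*√3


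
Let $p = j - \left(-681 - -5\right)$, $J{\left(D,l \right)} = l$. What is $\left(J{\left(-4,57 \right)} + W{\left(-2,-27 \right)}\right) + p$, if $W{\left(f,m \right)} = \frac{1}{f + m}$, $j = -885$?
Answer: $- \frac{4409}{29} \approx -152.03$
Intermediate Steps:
$p = -209$ ($p = -885 - \left(-681 - -5\right) = -885 - \left(-681 + 5\right) = -885 - -676 = -885 + 676 = -209$)
$\left(J{\left(-4,57 \right)} + W{\left(-2,-27 \right)}\right) + p = \left(57 + \frac{1}{-2 - 27}\right) - 209 = \left(57 + \frac{1}{-29}\right) - 209 = \left(57 - \frac{1}{29}\right) - 209 = \frac{1652}{29} - 209 = - \frac{4409}{29}$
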